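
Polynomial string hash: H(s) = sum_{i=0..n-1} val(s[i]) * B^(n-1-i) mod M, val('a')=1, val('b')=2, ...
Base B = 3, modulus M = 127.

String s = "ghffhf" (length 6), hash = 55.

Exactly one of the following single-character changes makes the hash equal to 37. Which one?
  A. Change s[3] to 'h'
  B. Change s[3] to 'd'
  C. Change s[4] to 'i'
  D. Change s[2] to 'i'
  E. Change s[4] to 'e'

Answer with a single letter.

Answer: B

Derivation:
Option A: s[3]='f'->'h', delta=(8-6)*3^2 mod 127 = 18, hash=55+18 mod 127 = 73
Option B: s[3]='f'->'d', delta=(4-6)*3^2 mod 127 = 109, hash=55+109 mod 127 = 37 <-- target
Option C: s[4]='h'->'i', delta=(9-8)*3^1 mod 127 = 3, hash=55+3 mod 127 = 58
Option D: s[2]='f'->'i', delta=(9-6)*3^3 mod 127 = 81, hash=55+81 mod 127 = 9
Option E: s[4]='h'->'e', delta=(5-8)*3^1 mod 127 = 118, hash=55+118 mod 127 = 46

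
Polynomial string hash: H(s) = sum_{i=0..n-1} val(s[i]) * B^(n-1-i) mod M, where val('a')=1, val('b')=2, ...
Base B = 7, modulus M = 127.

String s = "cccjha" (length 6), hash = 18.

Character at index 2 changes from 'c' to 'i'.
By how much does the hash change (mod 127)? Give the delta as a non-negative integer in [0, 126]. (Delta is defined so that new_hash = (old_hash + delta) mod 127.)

Delta formula: (val(new) - val(old)) * B^(n-1-k) mod M
  val('i') - val('c') = 9 - 3 = 6
  B^(n-1-k) = 7^3 mod 127 = 89
  Delta = 6 * 89 mod 127 = 26

Answer: 26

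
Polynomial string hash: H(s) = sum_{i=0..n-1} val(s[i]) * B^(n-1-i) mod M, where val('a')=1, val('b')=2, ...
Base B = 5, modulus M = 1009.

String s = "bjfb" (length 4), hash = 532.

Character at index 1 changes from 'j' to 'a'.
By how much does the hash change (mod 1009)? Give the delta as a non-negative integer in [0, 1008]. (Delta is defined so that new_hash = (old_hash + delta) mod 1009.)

Answer: 784

Derivation:
Delta formula: (val(new) - val(old)) * B^(n-1-k) mod M
  val('a') - val('j') = 1 - 10 = -9
  B^(n-1-k) = 5^2 mod 1009 = 25
  Delta = -9 * 25 mod 1009 = 784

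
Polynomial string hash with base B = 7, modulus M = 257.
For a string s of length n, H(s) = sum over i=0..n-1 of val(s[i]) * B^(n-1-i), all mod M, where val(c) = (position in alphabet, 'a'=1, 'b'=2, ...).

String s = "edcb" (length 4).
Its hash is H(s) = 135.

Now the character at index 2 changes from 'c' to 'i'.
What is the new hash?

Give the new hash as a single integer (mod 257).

val('c') = 3, val('i') = 9
Position k = 2, exponent = n-1-k = 1
B^1 mod M = 7^1 mod 257 = 7
Delta = (9 - 3) * 7 mod 257 = 42
New hash = (135 + 42) mod 257 = 177

Answer: 177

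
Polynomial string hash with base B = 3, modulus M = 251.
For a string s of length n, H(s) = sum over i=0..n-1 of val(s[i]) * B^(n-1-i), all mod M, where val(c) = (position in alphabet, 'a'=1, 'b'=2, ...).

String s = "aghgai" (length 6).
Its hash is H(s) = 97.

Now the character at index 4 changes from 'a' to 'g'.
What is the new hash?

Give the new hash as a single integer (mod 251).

Answer: 115

Derivation:
val('a') = 1, val('g') = 7
Position k = 4, exponent = n-1-k = 1
B^1 mod M = 3^1 mod 251 = 3
Delta = (7 - 1) * 3 mod 251 = 18
New hash = (97 + 18) mod 251 = 115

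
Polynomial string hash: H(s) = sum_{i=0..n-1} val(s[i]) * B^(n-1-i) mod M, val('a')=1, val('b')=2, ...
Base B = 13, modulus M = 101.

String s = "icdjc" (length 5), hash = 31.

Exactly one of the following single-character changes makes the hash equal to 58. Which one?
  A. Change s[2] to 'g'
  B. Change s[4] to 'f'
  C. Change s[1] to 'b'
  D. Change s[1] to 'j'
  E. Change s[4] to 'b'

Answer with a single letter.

Option A: s[2]='d'->'g', delta=(7-4)*13^2 mod 101 = 2, hash=31+2 mod 101 = 33
Option B: s[4]='c'->'f', delta=(6-3)*13^0 mod 101 = 3, hash=31+3 mod 101 = 34
Option C: s[1]='c'->'b', delta=(2-3)*13^3 mod 101 = 25, hash=31+25 mod 101 = 56
Option D: s[1]='c'->'j', delta=(10-3)*13^3 mod 101 = 27, hash=31+27 mod 101 = 58 <-- target
Option E: s[4]='c'->'b', delta=(2-3)*13^0 mod 101 = 100, hash=31+100 mod 101 = 30

Answer: D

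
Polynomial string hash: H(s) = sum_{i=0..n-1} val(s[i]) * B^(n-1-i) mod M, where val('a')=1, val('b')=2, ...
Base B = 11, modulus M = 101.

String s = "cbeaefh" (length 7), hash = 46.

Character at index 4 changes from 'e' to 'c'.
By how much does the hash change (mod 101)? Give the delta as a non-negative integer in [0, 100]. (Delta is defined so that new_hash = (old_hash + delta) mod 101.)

Delta formula: (val(new) - val(old)) * B^(n-1-k) mod M
  val('c') - val('e') = 3 - 5 = -2
  B^(n-1-k) = 11^2 mod 101 = 20
  Delta = -2 * 20 mod 101 = 61

Answer: 61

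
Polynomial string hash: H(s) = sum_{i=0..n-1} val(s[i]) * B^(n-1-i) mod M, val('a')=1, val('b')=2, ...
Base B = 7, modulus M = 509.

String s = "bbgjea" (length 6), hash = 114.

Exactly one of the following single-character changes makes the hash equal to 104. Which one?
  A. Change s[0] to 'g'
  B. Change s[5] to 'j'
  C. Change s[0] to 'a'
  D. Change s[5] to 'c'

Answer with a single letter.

Answer: C

Derivation:
Option A: s[0]='b'->'g', delta=(7-2)*7^5 mod 509 = 50, hash=114+50 mod 509 = 164
Option B: s[5]='a'->'j', delta=(10-1)*7^0 mod 509 = 9, hash=114+9 mod 509 = 123
Option C: s[0]='b'->'a', delta=(1-2)*7^5 mod 509 = 499, hash=114+499 mod 509 = 104 <-- target
Option D: s[5]='a'->'c', delta=(3-1)*7^0 mod 509 = 2, hash=114+2 mod 509 = 116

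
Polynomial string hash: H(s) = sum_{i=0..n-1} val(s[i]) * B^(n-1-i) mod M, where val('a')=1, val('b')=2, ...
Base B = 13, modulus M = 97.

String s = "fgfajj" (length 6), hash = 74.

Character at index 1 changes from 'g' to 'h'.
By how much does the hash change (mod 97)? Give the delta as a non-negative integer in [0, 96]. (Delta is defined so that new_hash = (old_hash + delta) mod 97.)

Answer: 43

Derivation:
Delta formula: (val(new) - val(old)) * B^(n-1-k) mod M
  val('h') - val('g') = 8 - 7 = 1
  B^(n-1-k) = 13^4 mod 97 = 43
  Delta = 1 * 43 mod 97 = 43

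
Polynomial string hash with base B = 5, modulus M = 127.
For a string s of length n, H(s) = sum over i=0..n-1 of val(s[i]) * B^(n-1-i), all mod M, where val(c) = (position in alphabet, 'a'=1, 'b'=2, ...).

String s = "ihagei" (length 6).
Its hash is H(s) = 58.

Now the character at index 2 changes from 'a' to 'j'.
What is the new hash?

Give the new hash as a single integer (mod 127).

Answer: 40

Derivation:
val('a') = 1, val('j') = 10
Position k = 2, exponent = n-1-k = 3
B^3 mod M = 5^3 mod 127 = 125
Delta = (10 - 1) * 125 mod 127 = 109
New hash = (58 + 109) mod 127 = 40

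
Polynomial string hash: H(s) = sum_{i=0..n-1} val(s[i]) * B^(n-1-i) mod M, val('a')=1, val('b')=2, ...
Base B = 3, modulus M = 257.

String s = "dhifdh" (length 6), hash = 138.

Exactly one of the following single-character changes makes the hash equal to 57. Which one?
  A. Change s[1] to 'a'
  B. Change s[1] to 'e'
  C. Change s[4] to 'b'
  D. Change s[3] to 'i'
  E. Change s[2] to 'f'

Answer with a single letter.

Answer: E

Derivation:
Option A: s[1]='h'->'a', delta=(1-8)*3^4 mod 257 = 204, hash=138+204 mod 257 = 85
Option B: s[1]='h'->'e', delta=(5-8)*3^4 mod 257 = 14, hash=138+14 mod 257 = 152
Option C: s[4]='d'->'b', delta=(2-4)*3^1 mod 257 = 251, hash=138+251 mod 257 = 132
Option D: s[3]='f'->'i', delta=(9-6)*3^2 mod 257 = 27, hash=138+27 mod 257 = 165
Option E: s[2]='i'->'f', delta=(6-9)*3^3 mod 257 = 176, hash=138+176 mod 257 = 57 <-- target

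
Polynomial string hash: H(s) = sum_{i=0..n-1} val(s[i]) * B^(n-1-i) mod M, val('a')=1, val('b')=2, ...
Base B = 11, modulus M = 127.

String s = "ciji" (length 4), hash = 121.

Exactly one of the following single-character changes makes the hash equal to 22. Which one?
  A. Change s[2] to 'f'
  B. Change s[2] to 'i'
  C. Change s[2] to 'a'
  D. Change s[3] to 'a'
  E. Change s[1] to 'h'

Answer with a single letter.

Option A: s[2]='j'->'f', delta=(6-10)*11^1 mod 127 = 83, hash=121+83 mod 127 = 77
Option B: s[2]='j'->'i', delta=(9-10)*11^1 mod 127 = 116, hash=121+116 mod 127 = 110
Option C: s[2]='j'->'a', delta=(1-10)*11^1 mod 127 = 28, hash=121+28 mod 127 = 22 <-- target
Option D: s[3]='i'->'a', delta=(1-9)*11^0 mod 127 = 119, hash=121+119 mod 127 = 113
Option E: s[1]='i'->'h', delta=(8-9)*11^2 mod 127 = 6, hash=121+6 mod 127 = 0

Answer: C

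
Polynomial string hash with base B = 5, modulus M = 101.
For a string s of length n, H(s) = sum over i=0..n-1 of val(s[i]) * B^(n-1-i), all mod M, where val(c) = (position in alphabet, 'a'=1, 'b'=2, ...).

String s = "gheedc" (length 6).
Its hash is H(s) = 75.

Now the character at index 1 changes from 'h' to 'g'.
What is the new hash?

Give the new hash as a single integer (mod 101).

Answer: 56

Derivation:
val('h') = 8, val('g') = 7
Position k = 1, exponent = n-1-k = 4
B^4 mod M = 5^4 mod 101 = 19
Delta = (7 - 8) * 19 mod 101 = 82
New hash = (75 + 82) mod 101 = 56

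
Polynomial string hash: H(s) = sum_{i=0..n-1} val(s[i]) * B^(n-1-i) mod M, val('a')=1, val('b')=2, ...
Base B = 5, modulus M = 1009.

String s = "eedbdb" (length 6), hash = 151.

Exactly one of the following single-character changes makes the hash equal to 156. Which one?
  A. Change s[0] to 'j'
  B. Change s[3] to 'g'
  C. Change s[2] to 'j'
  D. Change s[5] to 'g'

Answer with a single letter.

Option A: s[0]='e'->'j', delta=(10-5)*5^5 mod 1009 = 490, hash=151+490 mod 1009 = 641
Option B: s[3]='b'->'g', delta=(7-2)*5^2 mod 1009 = 125, hash=151+125 mod 1009 = 276
Option C: s[2]='d'->'j', delta=(10-4)*5^3 mod 1009 = 750, hash=151+750 mod 1009 = 901
Option D: s[5]='b'->'g', delta=(7-2)*5^0 mod 1009 = 5, hash=151+5 mod 1009 = 156 <-- target

Answer: D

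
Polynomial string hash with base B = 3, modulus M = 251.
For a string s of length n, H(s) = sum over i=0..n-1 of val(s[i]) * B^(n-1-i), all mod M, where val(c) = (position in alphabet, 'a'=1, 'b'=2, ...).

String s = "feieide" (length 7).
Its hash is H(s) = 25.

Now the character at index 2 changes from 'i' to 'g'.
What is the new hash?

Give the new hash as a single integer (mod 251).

val('i') = 9, val('g') = 7
Position k = 2, exponent = n-1-k = 4
B^4 mod M = 3^4 mod 251 = 81
Delta = (7 - 9) * 81 mod 251 = 89
New hash = (25 + 89) mod 251 = 114

Answer: 114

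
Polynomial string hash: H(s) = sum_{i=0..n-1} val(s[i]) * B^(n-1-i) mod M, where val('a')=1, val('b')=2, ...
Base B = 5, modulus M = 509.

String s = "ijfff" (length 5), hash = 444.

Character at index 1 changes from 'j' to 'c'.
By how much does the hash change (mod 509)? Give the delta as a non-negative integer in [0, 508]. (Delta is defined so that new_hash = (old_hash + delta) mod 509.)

Delta formula: (val(new) - val(old)) * B^(n-1-k) mod M
  val('c') - val('j') = 3 - 10 = -7
  B^(n-1-k) = 5^3 mod 509 = 125
  Delta = -7 * 125 mod 509 = 143

Answer: 143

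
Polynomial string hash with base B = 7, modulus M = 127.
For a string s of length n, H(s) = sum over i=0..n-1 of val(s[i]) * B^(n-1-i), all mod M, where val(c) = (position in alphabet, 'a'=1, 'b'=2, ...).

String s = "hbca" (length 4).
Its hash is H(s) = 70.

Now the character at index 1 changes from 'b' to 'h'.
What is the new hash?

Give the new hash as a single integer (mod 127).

Answer: 110

Derivation:
val('b') = 2, val('h') = 8
Position k = 1, exponent = n-1-k = 2
B^2 mod M = 7^2 mod 127 = 49
Delta = (8 - 2) * 49 mod 127 = 40
New hash = (70 + 40) mod 127 = 110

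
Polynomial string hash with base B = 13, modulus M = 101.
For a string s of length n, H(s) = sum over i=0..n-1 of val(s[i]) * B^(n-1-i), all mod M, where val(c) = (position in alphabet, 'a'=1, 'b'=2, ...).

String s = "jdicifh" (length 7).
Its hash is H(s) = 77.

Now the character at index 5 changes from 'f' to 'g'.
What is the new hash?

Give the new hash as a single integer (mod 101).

Answer: 90

Derivation:
val('f') = 6, val('g') = 7
Position k = 5, exponent = n-1-k = 1
B^1 mod M = 13^1 mod 101 = 13
Delta = (7 - 6) * 13 mod 101 = 13
New hash = (77 + 13) mod 101 = 90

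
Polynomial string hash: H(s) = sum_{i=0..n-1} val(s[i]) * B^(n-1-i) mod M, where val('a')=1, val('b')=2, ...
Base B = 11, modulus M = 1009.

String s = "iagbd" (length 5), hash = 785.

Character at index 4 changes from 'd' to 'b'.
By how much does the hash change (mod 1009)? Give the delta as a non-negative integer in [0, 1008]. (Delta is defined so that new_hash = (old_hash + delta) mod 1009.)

Answer: 1007

Derivation:
Delta formula: (val(new) - val(old)) * B^(n-1-k) mod M
  val('b') - val('d') = 2 - 4 = -2
  B^(n-1-k) = 11^0 mod 1009 = 1
  Delta = -2 * 1 mod 1009 = 1007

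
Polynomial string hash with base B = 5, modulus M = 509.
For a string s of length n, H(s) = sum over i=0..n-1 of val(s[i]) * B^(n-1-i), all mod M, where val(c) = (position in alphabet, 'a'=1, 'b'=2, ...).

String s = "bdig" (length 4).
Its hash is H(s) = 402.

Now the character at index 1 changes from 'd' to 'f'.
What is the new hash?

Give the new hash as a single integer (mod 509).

Answer: 452

Derivation:
val('d') = 4, val('f') = 6
Position k = 1, exponent = n-1-k = 2
B^2 mod M = 5^2 mod 509 = 25
Delta = (6 - 4) * 25 mod 509 = 50
New hash = (402 + 50) mod 509 = 452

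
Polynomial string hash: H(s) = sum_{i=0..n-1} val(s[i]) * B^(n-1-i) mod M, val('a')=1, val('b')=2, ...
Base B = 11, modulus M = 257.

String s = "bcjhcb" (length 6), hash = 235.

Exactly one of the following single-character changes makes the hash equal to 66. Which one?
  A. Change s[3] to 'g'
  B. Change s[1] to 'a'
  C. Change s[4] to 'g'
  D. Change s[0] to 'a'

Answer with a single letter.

Option A: s[3]='h'->'g', delta=(7-8)*11^2 mod 257 = 136, hash=235+136 mod 257 = 114
Option B: s[1]='c'->'a', delta=(1-3)*11^4 mod 257 = 16, hash=235+16 mod 257 = 251
Option C: s[4]='c'->'g', delta=(7-3)*11^1 mod 257 = 44, hash=235+44 mod 257 = 22
Option D: s[0]='b'->'a', delta=(1-2)*11^5 mod 257 = 88, hash=235+88 mod 257 = 66 <-- target

Answer: D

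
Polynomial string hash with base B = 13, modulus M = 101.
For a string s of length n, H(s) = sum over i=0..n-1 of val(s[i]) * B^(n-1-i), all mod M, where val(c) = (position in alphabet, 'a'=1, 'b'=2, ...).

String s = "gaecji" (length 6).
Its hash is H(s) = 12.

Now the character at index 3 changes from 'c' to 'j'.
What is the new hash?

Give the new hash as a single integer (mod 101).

Answer: 84

Derivation:
val('c') = 3, val('j') = 10
Position k = 3, exponent = n-1-k = 2
B^2 mod M = 13^2 mod 101 = 68
Delta = (10 - 3) * 68 mod 101 = 72
New hash = (12 + 72) mod 101 = 84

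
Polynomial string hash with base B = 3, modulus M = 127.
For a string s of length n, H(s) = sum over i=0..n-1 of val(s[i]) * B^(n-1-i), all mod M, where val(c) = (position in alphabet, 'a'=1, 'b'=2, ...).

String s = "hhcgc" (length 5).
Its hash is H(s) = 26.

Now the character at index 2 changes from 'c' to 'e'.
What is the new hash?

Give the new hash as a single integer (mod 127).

Answer: 44

Derivation:
val('c') = 3, val('e') = 5
Position k = 2, exponent = n-1-k = 2
B^2 mod M = 3^2 mod 127 = 9
Delta = (5 - 3) * 9 mod 127 = 18
New hash = (26 + 18) mod 127 = 44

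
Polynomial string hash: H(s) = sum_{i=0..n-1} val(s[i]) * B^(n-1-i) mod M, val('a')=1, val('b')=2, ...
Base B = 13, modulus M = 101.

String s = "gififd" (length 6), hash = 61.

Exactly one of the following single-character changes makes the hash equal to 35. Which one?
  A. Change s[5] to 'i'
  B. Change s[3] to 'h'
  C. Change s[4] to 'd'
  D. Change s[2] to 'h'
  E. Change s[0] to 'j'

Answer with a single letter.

Answer: C

Derivation:
Option A: s[5]='d'->'i', delta=(9-4)*13^0 mod 101 = 5, hash=61+5 mod 101 = 66
Option B: s[3]='i'->'h', delta=(8-9)*13^2 mod 101 = 33, hash=61+33 mod 101 = 94
Option C: s[4]='f'->'d', delta=(4-6)*13^1 mod 101 = 75, hash=61+75 mod 101 = 35 <-- target
Option D: s[2]='f'->'h', delta=(8-6)*13^3 mod 101 = 51, hash=61+51 mod 101 = 11
Option E: s[0]='g'->'j', delta=(10-7)*13^5 mod 101 = 51, hash=61+51 mod 101 = 11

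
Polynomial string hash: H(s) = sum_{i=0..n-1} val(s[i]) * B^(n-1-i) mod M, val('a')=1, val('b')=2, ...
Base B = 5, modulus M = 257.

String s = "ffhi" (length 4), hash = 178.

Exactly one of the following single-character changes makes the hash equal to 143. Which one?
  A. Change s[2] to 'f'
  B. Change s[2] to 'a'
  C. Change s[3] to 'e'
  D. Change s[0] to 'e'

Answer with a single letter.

Option A: s[2]='h'->'f', delta=(6-8)*5^1 mod 257 = 247, hash=178+247 mod 257 = 168
Option B: s[2]='h'->'a', delta=(1-8)*5^1 mod 257 = 222, hash=178+222 mod 257 = 143 <-- target
Option C: s[3]='i'->'e', delta=(5-9)*5^0 mod 257 = 253, hash=178+253 mod 257 = 174
Option D: s[0]='f'->'e', delta=(5-6)*5^3 mod 257 = 132, hash=178+132 mod 257 = 53

Answer: B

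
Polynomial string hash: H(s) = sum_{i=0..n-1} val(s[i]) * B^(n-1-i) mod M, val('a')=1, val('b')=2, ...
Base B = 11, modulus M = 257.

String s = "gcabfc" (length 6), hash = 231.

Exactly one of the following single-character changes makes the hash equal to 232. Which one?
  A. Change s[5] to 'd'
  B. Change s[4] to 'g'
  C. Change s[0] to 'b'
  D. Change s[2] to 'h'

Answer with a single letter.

Answer: A

Derivation:
Option A: s[5]='c'->'d', delta=(4-3)*11^0 mod 257 = 1, hash=231+1 mod 257 = 232 <-- target
Option B: s[4]='f'->'g', delta=(7-6)*11^1 mod 257 = 11, hash=231+11 mod 257 = 242
Option C: s[0]='g'->'b', delta=(2-7)*11^5 mod 257 = 183, hash=231+183 mod 257 = 157
Option D: s[2]='a'->'h', delta=(8-1)*11^3 mod 257 = 65, hash=231+65 mod 257 = 39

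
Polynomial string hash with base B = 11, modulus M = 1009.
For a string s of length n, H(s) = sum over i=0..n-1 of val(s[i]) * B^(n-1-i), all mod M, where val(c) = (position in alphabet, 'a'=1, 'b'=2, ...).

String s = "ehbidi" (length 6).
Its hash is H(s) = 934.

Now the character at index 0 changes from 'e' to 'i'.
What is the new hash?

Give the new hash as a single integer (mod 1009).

Answer: 387

Derivation:
val('e') = 5, val('i') = 9
Position k = 0, exponent = n-1-k = 5
B^5 mod M = 11^5 mod 1009 = 620
Delta = (9 - 5) * 620 mod 1009 = 462
New hash = (934 + 462) mod 1009 = 387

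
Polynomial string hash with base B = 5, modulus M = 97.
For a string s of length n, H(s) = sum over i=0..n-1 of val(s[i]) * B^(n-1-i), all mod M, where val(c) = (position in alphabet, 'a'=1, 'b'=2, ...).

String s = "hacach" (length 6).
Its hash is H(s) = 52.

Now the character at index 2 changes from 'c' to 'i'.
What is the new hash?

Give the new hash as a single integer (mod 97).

val('c') = 3, val('i') = 9
Position k = 2, exponent = n-1-k = 3
B^3 mod M = 5^3 mod 97 = 28
Delta = (9 - 3) * 28 mod 97 = 71
New hash = (52 + 71) mod 97 = 26

Answer: 26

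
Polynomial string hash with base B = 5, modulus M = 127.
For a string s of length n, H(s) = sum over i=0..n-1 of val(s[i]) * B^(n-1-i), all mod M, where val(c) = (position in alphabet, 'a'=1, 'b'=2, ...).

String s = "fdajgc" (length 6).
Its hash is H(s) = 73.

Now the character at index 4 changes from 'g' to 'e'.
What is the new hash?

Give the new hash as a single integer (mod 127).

Answer: 63

Derivation:
val('g') = 7, val('e') = 5
Position k = 4, exponent = n-1-k = 1
B^1 mod M = 5^1 mod 127 = 5
Delta = (5 - 7) * 5 mod 127 = 117
New hash = (73 + 117) mod 127 = 63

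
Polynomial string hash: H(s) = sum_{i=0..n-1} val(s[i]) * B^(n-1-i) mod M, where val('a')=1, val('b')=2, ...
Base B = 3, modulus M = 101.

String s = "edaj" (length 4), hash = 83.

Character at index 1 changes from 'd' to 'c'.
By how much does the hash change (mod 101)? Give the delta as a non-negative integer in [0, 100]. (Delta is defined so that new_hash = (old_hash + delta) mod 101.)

Delta formula: (val(new) - val(old)) * B^(n-1-k) mod M
  val('c') - val('d') = 3 - 4 = -1
  B^(n-1-k) = 3^2 mod 101 = 9
  Delta = -1 * 9 mod 101 = 92

Answer: 92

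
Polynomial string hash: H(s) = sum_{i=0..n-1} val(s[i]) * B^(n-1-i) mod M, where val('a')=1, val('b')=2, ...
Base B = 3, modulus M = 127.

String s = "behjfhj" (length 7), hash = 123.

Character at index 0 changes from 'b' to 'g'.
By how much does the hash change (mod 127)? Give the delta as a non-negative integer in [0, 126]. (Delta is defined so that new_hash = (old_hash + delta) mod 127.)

Delta formula: (val(new) - val(old)) * B^(n-1-k) mod M
  val('g') - val('b') = 7 - 2 = 5
  B^(n-1-k) = 3^6 mod 127 = 94
  Delta = 5 * 94 mod 127 = 89

Answer: 89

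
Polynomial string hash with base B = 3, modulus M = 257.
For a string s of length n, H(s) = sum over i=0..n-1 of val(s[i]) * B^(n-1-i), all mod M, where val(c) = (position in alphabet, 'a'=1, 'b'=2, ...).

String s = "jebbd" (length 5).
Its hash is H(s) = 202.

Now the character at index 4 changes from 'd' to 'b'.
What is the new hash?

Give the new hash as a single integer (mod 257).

Answer: 200

Derivation:
val('d') = 4, val('b') = 2
Position k = 4, exponent = n-1-k = 0
B^0 mod M = 3^0 mod 257 = 1
Delta = (2 - 4) * 1 mod 257 = 255
New hash = (202 + 255) mod 257 = 200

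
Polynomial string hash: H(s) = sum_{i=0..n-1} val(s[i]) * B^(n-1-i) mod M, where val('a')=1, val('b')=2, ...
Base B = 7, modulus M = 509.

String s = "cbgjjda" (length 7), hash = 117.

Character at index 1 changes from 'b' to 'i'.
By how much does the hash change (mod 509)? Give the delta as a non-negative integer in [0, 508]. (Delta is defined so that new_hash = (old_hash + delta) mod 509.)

Answer: 70

Derivation:
Delta formula: (val(new) - val(old)) * B^(n-1-k) mod M
  val('i') - val('b') = 9 - 2 = 7
  B^(n-1-k) = 7^5 mod 509 = 10
  Delta = 7 * 10 mod 509 = 70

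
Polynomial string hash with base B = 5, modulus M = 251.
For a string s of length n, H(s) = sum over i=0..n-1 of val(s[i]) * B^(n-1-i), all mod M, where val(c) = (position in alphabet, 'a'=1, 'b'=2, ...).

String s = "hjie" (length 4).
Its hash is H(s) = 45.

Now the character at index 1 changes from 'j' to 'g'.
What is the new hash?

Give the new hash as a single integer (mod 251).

Answer: 221

Derivation:
val('j') = 10, val('g') = 7
Position k = 1, exponent = n-1-k = 2
B^2 mod M = 5^2 mod 251 = 25
Delta = (7 - 10) * 25 mod 251 = 176
New hash = (45 + 176) mod 251 = 221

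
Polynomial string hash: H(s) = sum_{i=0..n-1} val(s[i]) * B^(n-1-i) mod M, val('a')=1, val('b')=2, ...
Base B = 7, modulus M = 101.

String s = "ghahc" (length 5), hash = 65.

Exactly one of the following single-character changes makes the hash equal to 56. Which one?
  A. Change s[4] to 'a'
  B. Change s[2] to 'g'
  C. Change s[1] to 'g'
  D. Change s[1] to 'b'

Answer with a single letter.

Answer: B

Derivation:
Option A: s[4]='c'->'a', delta=(1-3)*7^0 mod 101 = 99, hash=65+99 mod 101 = 63
Option B: s[2]='a'->'g', delta=(7-1)*7^2 mod 101 = 92, hash=65+92 mod 101 = 56 <-- target
Option C: s[1]='h'->'g', delta=(7-8)*7^3 mod 101 = 61, hash=65+61 mod 101 = 25
Option D: s[1]='h'->'b', delta=(2-8)*7^3 mod 101 = 63, hash=65+63 mod 101 = 27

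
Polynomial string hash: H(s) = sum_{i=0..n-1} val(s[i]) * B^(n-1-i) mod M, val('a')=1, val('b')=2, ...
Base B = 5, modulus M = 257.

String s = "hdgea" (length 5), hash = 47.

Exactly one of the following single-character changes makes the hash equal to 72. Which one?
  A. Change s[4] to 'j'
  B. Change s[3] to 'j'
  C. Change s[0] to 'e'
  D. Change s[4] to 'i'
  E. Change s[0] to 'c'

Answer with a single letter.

Answer: B

Derivation:
Option A: s[4]='a'->'j', delta=(10-1)*5^0 mod 257 = 9, hash=47+9 mod 257 = 56
Option B: s[3]='e'->'j', delta=(10-5)*5^1 mod 257 = 25, hash=47+25 mod 257 = 72 <-- target
Option C: s[0]='h'->'e', delta=(5-8)*5^4 mod 257 = 181, hash=47+181 mod 257 = 228
Option D: s[4]='a'->'i', delta=(9-1)*5^0 mod 257 = 8, hash=47+8 mod 257 = 55
Option E: s[0]='h'->'c', delta=(3-8)*5^4 mod 257 = 216, hash=47+216 mod 257 = 6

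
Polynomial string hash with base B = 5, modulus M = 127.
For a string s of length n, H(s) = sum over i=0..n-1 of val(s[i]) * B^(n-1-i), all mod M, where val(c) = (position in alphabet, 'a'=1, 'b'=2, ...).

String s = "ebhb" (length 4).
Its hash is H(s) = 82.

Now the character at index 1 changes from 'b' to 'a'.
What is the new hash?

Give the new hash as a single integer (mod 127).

Answer: 57

Derivation:
val('b') = 2, val('a') = 1
Position k = 1, exponent = n-1-k = 2
B^2 mod M = 5^2 mod 127 = 25
Delta = (1 - 2) * 25 mod 127 = 102
New hash = (82 + 102) mod 127 = 57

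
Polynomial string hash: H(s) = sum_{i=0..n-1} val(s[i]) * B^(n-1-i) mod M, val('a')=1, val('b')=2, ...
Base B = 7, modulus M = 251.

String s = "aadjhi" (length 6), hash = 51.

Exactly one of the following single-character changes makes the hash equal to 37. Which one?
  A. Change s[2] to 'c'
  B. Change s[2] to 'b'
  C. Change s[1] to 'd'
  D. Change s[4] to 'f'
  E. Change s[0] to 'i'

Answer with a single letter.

Option A: s[2]='d'->'c', delta=(3-4)*7^3 mod 251 = 159, hash=51+159 mod 251 = 210
Option B: s[2]='d'->'b', delta=(2-4)*7^3 mod 251 = 67, hash=51+67 mod 251 = 118
Option C: s[1]='a'->'d', delta=(4-1)*7^4 mod 251 = 175, hash=51+175 mod 251 = 226
Option D: s[4]='h'->'f', delta=(6-8)*7^1 mod 251 = 237, hash=51+237 mod 251 = 37 <-- target
Option E: s[0]='a'->'i', delta=(9-1)*7^5 mod 251 = 171, hash=51+171 mod 251 = 222

Answer: D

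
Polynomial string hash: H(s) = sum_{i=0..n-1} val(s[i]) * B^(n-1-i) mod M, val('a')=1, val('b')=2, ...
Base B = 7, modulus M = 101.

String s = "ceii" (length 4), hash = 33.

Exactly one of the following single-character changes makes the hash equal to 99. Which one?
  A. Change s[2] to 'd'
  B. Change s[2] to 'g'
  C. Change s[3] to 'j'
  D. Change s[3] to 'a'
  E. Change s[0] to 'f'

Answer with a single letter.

Option A: s[2]='i'->'d', delta=(4-9)*7^1 mod 101 = 66, hash=33+66 mod 101 = 99 <-- target
Option B: s[2]='i'->'g', delta=(7-9)*7^1 mod 101 = 87, hash=33+87 mod 101 = 19
Option C: s[3]='i'->'j', delta=(10-9)*7^0 mod 101 = 1, hash=33+1 mod 101 = 34
Option D: s[3]='i'->'a', delta=(1-9)*7^0 mod 101 = 93, hash=33+93 mod 101 = 25
Option E: s[0]='c'->'f', delta=(6-3)*7^3 mod 101 = 19, hash=33+19 mod 101 = 52

Answer: A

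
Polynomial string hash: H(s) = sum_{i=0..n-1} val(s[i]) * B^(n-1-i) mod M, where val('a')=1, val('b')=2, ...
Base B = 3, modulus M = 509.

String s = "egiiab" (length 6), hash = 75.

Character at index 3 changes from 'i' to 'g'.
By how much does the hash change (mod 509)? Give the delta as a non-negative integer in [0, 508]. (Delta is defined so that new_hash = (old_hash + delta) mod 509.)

Delta formula: (val(new) - val(old)) * B^(n-1-k) mod M
  val('g') - val('i') = 7 - 9 = -2
  B^(n-1-k) = 3^2 mod 509 = 9
  Delta = -2 * 9 mod 509 = 491

Answer: 491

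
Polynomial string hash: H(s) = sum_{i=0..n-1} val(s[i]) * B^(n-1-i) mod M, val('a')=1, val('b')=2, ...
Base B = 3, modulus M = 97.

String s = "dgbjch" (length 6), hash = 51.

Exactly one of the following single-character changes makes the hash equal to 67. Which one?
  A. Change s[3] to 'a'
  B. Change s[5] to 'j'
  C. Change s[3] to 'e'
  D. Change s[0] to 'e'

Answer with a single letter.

Answer: A

Derivation:
Option A: s[3]='j'->'a', delta=(1-10)*3^2 mod 97 = 16, hash=51+16 mod 97 = 67 <-- target
Option B: s[5]='h'->'j', delta=(10-8)*3^0 mod 97 = 2, hash=51+2 mod 97 = 53
Option C: s[3]='j'->'e', delta=(5-10)*3^2 mod 97 = 52, hash=51+52 mod 97 = 6
Option D: s[0]='d'->'e', delta=(5-4)*3^5 mod 97 = 49, hash=51+49 mod 97 = 3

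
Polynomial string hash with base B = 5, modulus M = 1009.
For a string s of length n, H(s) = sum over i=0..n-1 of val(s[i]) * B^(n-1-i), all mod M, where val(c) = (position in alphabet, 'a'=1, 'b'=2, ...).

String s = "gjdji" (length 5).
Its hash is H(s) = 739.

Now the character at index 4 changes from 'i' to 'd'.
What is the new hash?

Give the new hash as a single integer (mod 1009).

val('i') = 9, val('d') = 4
Position k = 4, exponent = n-1-k = 0
B^0 mod M = 5^0 mod 1009 = 1
Delta = (4 - 9) * 1 mod 1009 = 1004
New hash = (739 + 1004) mod 1009 = 734

Answer: 734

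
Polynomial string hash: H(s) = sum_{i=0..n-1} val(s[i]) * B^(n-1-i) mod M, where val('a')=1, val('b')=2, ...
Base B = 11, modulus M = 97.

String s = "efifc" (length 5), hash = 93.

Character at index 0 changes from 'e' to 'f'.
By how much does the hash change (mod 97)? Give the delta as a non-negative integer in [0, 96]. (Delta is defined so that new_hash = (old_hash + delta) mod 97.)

Delta formula: (val(new) - val(old)) * B^(n-1-k) mod M
  val('f') - val('e') = 6 - 5 = 1
  B^(n-1-k) = 11^4 mod 97 = 91
  Delta = 1 * 91 mod 97 = 91

Answer: 91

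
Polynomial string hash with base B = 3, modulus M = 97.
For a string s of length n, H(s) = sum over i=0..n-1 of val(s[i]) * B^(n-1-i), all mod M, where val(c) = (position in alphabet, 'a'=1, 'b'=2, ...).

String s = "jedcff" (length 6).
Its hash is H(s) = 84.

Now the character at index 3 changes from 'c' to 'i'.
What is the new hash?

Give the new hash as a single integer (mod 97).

val('c') = 3, val('i') = 9
Position k = 3, exponent = n-1-k = 2
B^2 mod M = 3^2 mod 97 = 9
Delta = (9 - 3) * 9 mod 97 = 54
New hash = (84 + 54) mod 97 = 41

Answer: 41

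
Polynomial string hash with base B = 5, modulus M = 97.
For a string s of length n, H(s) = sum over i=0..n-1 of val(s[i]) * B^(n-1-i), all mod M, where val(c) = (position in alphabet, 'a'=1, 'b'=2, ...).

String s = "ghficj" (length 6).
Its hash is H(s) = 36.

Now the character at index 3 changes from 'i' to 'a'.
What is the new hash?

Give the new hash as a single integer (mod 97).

Answer: 30

Derivation:
val('i') = 9, val('a') = 1
Position k = 3, exponent = n-1-k = 2
B^2 mod M = 5^2 mod 97 = 25
Delta = (1 - 9) * 25 mod 97 = 91
New hash = (36 + 91) mod 97 = 30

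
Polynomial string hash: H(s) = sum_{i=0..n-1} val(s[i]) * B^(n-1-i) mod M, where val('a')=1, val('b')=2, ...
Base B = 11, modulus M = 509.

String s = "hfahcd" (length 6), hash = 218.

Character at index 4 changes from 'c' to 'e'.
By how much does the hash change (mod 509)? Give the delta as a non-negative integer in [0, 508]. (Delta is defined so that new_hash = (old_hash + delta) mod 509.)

Answer: 22

Derivation:
Delta formula: (val(new) - val(old)) * B^(n-1-k) mod M
  val('e') - val('c') = 5 - 3 = 2
  B^(n-1-k) = 11^1 mod 509 = 11
  Delta = 2 * 11 mod 509 = 22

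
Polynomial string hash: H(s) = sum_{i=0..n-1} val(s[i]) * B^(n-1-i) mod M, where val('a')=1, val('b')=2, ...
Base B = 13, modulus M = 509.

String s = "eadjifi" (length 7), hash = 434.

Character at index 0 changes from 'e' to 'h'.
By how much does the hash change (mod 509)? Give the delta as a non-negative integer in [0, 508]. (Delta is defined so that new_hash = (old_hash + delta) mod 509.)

Delta formula: (val(new) - val(old)) * B^(n-1-k) mod M
  val('h') - val('e') = 8 - 5 = 3
  B^(n-1-k) = 13^6 mod 509 = 471
  Delta = 3 * 471 mod 509 = 395

Answer: 395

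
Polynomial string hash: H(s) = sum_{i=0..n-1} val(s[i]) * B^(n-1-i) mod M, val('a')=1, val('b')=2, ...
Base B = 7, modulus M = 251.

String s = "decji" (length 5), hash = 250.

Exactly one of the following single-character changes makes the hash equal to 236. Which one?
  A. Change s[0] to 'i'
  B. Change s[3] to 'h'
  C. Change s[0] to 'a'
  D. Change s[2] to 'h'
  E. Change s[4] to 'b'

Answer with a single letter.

Option A: s[0]='d'->'i', delta=(9-4)*7^4 mod 251 = 208, hash=250+208 mod 251 = 207
Option B: s[3]='j'->'h', delta=(8-10)*7^1 mod 251 = 237, hash=250+237 mod 251 = 236 <-- target
Option C: s[0]='d'->'a', delta=(1-4)*7^4 mod 251 = 76, hash=250+76 mod 251 = 75
Option D: s[2]='c'->'h', delta=(8-3)*7^2 mod 251 = 245, hash=250+245 mod 251 = 244
Option E: s[4]='i'->'b', delta=(2-9)*7^0 mod 251 = 244, hash=250+244 mod 251 = 243

Answer: B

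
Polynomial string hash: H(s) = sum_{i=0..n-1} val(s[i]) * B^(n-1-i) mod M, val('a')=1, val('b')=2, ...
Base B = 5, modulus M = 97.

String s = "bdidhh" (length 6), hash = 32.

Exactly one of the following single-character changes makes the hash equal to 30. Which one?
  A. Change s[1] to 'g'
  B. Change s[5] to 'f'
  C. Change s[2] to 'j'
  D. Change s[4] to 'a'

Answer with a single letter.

Answer: B

Derivation:
Option A: s[1]='d'->'g', delta=(7-4)*5^4 mod 97 = 32, hash=32+32 mod 97 = 64
Option B: s[5]='h'->'f', delta=(6-8)*5^0 mod 97 = 95, hash=32+95 mod 97 = 30 <-- target
Option C: s[2]='i'->'j', delta=(10-9)*5^3 mod 97 = 28, hash=32+28 mod 97 = 60
Option D: s[4]='h'->'a', delta=(1-8)*5^1 mod 97 = 62, hash=32+62 mod 97 = 94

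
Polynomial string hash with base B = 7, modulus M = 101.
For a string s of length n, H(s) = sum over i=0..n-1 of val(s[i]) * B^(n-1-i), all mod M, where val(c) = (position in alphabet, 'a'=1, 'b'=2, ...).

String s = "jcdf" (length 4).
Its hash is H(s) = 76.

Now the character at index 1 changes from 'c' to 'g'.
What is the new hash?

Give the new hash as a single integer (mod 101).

Answer: 70

Derivation:
val('c') = 3, val('g') = 7
Position k = 1, exponent = n-1-k = 2
B^2 mod M = 7^2 mod 101 = 49
Delta = (7 - 3) * 49 mod 101 = 95
New hash = (76 + 95) mod 101 = 70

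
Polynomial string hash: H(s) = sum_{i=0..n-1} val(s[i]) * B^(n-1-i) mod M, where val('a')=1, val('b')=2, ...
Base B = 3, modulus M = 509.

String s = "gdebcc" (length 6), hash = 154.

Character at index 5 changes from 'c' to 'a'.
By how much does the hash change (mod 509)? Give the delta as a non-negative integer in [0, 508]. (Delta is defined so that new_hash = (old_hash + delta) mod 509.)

Delta formula: (val(new) - val(old)) * B^(n-1-k) mod M
  val('a') - val('c') = 1 - 3 = -2
  B^(n-1-k) = 3^0 mod 509 = 1
  Delta = -2 * 1 mod 509 = 507

Answer: 507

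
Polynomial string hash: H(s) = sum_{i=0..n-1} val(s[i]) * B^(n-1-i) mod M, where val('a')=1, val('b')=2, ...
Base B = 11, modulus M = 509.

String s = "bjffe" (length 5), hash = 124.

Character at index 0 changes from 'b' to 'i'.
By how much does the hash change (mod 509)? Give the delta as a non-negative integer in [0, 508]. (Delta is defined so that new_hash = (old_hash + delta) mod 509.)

Delta formula: (val(new) - val(old)) * B^(n-1-k) mod M
  val('i') - val('b') = 9 - 2 = 7
  B^(n-1-k) = 11^4 mod 509 = 389
  Delta = 7 * 389 mod 509 = 178

Answer: 178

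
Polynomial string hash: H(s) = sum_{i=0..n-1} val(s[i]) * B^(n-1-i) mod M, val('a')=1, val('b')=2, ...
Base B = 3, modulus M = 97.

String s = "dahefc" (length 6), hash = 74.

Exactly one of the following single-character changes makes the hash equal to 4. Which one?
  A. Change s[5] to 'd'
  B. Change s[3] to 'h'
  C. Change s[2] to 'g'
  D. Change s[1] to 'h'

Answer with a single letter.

Option A: s[5]='c'->'d', delta=(4-3)*3^0 mod 97 = 1, hash=74+1 mod 97 = 75
Option B: s[3]='e'->'h', delta=(8-5)*3^2 mod 97 = 27, hash=74+27 mod 97 = 4 <-- target
Option C: s[2]='h'->'g', delta=(7-8)*3^3 mod 97 = 70, hash=74+70 mod 97 = 47
Option D: s[1]='a'->'h', delta=(8-1)*3^4 mod 97 = 82, hash=74+82 mod 97 = 59

Answer: B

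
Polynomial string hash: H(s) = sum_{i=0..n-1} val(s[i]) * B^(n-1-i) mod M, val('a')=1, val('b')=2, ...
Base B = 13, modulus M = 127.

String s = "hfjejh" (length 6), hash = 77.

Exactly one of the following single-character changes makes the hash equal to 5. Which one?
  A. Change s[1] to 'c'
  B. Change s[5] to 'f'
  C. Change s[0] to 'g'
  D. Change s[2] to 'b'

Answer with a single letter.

Option A: s[1]='f'->'c', delta=(3-6)*13^4 mod 127 = 42, hash=77+42 mod 127 = 119
Option B: s[5]='h'->'f', delta=(6-8)*13^0 mod 127 = 125, hash=77+125 mod 127 = 75
Option C: s[0]='h'->'g', delta=(7-8)*13^5 mod 127 = 55, hash=77+55 mod 127 = 5 <-- target
Option D: s[2]='j'->'b', delta=(2-10)*13^3 mod 127 = 77, hash=77+77 mod 127 = 27

Answer: C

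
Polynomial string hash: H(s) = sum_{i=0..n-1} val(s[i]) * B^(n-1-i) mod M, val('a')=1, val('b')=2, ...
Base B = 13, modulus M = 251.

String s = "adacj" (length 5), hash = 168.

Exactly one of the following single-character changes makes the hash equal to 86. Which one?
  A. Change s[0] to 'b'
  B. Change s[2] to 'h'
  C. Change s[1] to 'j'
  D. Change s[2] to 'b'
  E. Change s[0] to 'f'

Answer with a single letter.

Answer: D

Derivation:
Option A: s[0]='a'->'b', delta=(2-1)*13^4 mod 251 = 198, hash=168+198 mod 251 = 115
Option B: s[2]='a'->'h', delta=(8-1)*13^2 mod 251 = 179, hash=168+179 mod 251 = 96
Option C: s[1]='d'->'j', delta=(10-4)*13^3 mod 251 = 130, hash=168+130 mod 251 = 47
Option D: s[2]='a'->'b', delta=(2-1)*13^2 mod 251 = 169, hash=168+169 mod 251 = 86 <-- target
Option E: s[0]='a'->'f', delta=(6-1)*13^4 mod 251 = 237, hash=168+237 mod 251 = 154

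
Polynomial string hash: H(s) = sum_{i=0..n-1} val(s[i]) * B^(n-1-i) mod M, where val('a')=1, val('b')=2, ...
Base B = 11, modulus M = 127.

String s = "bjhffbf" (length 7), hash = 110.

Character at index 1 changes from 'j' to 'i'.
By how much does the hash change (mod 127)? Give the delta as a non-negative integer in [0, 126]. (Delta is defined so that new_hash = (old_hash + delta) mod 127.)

Delta formula: (val(new) - val(old)) * B^(n-1-k) mod M
  val('i') - val('j') = 9 - 10 = -1
  B^(n-1-k) = 11^5 mod 127 = 15
  Delta = -1 * 15 mod 127 = 112

Answer: 112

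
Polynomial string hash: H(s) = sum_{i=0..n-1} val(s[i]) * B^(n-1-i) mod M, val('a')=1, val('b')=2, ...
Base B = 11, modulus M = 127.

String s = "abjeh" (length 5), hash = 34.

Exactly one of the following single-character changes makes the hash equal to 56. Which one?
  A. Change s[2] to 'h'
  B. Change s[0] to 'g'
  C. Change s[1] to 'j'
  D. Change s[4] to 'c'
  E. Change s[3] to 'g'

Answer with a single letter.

Option A: s[2]='j'->'h', delta=(8-10)*11^2 mod 127 = 12, hash=34+12 mod 127 = 46
Option B: s[0]='a'->'g', delta=(7-1)*11^4 mod 127 = 89, hash=34+89 mod 127 = 123
Option C: s[1]='b'->'j', delta=(10-2)*11^3 mod 127 = 107, hash=34+107 mod 127 = 14
Option D: s[4]='h'->'c', delta=(3-8)*11^0 mod 127 = 122, hash=34+122 mod 127 = 29
Option E: s[3]='e'->'g', delta=(7-5)*11^1 mod 127 = 22, hash=34+22 mod 127 = 56 <-- target

Answer: E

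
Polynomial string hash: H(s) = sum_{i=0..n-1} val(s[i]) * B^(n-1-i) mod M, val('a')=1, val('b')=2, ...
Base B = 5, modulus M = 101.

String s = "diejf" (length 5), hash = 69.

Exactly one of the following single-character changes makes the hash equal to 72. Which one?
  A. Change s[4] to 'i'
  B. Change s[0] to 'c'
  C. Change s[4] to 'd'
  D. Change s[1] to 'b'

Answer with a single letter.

Option A: s[4]='f'->'i', delta=(9-6)*5^0 mod 101 = 3, hash=69+3 mod 101 = 72 <-- target
Option B: s[0]='d'->'c', delta=(3-4)*5^4 mod 101 = 82, hash=69+82 mod 101 = 50
Option C: s[4]='f'->'d', delta=(4-6)*5^0 mod 101 = 99, hash=69+99 mod 101 = 67
Option D: s[1]='i'->'b', delta=(2-9)*5^3 mod 101 = 34, hash=69+34 mod 101 = 2

Answer: A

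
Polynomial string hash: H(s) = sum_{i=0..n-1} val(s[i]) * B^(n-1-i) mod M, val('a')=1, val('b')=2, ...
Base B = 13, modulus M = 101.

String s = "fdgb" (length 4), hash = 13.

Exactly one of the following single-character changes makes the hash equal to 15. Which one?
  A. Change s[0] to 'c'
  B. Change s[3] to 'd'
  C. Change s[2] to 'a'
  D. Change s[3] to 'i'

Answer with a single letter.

Answer: B

Derivation:
Option A: s[0]='f'->'c', delta=(3-6)*13^3 mod 101 = 75, hash=13+75 mod 101 = 88
Option B: s[3]='b'->'d', delta=(4-2)*13^0 mod 101 = 2, hash=13+2 mod 101 = 15 <-- target
Option C: s[2]='g'->'a', delta=(1-7)*13^1 mod 101 = 23, hash=13+23 mod 101 = 36
Option D: s[3]='b'->'i', delta=(9-2)*13^0 mod 101 = 7, hash=13+7 mod 101 = 20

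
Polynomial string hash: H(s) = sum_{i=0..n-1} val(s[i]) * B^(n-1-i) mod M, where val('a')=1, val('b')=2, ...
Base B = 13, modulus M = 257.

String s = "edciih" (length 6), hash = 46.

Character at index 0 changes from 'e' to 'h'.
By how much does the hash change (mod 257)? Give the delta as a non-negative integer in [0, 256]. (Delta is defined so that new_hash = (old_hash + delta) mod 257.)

Delta formula: (val(new) - val(old)) * B^(n-1-k) mod M
  val('h') - val('e') = 8 - 5 = 3
  B^(n-1-k) = 13^5 mod 257 = 185
  Delta = 3 * 185 mod 257 = 41

Answer: 41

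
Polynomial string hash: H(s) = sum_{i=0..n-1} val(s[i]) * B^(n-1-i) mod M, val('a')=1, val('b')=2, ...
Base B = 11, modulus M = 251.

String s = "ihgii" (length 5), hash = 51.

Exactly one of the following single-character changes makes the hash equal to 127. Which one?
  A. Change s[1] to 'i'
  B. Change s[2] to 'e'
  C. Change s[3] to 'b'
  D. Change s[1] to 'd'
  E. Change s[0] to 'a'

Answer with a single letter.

Option A: s[1]='h'->'i', delta=(9-8)*11^3 mod 251 = 76, hash=51+76 mod 251 = 127 <-- target
Option B: s[2]='g'->'e', delta=(5-7)*11^2 mod 251 = 9, hash=51+9 mod 251 = 60
Option C: s[3]='i'->'b', delta=(2-9)*11^1 mod 251 = 174, hash=51+174 mod 251 = 225
Option D: s[1]='h'->'d', delta=(4-8)*11^3 mod 251 = 198, hash=51+198 mod 251 = 249
Option E: s[0]='i'->'a', delta=(1-9)*11^4 mod 251 = 89, hash=51+89 mod 251 = 140

Answer: A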